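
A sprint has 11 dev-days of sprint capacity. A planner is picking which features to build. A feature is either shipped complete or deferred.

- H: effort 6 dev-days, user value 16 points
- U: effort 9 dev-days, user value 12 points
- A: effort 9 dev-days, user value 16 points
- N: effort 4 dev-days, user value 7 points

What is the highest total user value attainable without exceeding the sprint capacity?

Allowing fractional choices, the relaxed optimum would be about 24.9, but features are indivisible.
H + N: effort 6 + 4 = 10 ≤ 11, user value 16 + 7 = 23.
H: effort 6 ≤ 11, user value 16.
Best is H and N with total user value 23.

23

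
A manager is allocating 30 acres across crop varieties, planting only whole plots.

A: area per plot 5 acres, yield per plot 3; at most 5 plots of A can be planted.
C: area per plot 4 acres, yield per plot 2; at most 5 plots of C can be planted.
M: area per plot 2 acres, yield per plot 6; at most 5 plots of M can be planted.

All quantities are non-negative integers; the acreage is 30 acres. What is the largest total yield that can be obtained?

42

This is a bounded integer knapsack.
Take 4×A and 5×M: area 30 ≤ 30, yield 4·3 + 5·6 = 42.
M has the best ratio (6/2) and is taken to its limit of 5; remaining capacity is filled optimally with the others.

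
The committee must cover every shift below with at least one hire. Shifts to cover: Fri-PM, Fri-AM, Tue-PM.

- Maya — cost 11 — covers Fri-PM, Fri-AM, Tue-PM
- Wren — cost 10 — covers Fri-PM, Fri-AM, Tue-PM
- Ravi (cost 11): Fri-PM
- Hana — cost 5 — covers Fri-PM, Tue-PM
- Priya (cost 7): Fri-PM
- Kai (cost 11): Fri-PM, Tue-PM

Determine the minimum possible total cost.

This is an integer covering problem.
Wren alone covers Fri-PM, Fri-AM, Tue-PM — every shift.
Total cost: 10.

10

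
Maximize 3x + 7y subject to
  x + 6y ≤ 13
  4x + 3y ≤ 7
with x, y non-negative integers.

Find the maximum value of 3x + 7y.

14

(x,y)=(0,2) is feasible, giving 14.
(x,y)=(1,1) is feasible, giving 10.
(x,y)=(0,1) is feasible, giving 7.
Maximum is 14 at (x,y)=(0,2).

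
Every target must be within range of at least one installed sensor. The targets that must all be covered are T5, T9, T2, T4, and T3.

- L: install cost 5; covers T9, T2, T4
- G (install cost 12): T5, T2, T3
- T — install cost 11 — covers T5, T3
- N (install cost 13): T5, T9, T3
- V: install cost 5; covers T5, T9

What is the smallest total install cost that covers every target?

Choose L and T: together they cover T5, T9, T2, T4, T3 — every target.
Total install cost: 5 + 11 = 16.

16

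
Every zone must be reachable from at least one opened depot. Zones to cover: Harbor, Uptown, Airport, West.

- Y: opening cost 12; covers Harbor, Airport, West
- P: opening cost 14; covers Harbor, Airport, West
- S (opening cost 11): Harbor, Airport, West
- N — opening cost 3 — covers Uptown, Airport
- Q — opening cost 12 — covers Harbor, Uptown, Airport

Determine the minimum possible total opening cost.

Choose S and N: together they cover Harbor, Uptown, Airport, West — every zone.
Total opening cost: 11 + 3 = 14.
No cover costs less than 14.

14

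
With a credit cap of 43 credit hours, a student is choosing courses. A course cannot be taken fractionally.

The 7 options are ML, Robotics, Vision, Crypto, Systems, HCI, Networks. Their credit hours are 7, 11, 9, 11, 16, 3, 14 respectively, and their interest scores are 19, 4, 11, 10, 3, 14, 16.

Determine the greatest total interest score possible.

This is an integer program with binary decision variables.
Allowing fractional choices, the relaxed optimum would be about 69.1, but courses are indivisible.
ML + Robotics + Vision + Crypto + HCI: credit hours 7 + 11 + 9 + 11 + 3 = 41 ≤ 43, interest score 19 + 4 + 11 + 10 + 14 = 58.
ML + Vision + HCI + Networks: credit hours 7 + 9 + 3 + 14 = 33 ≤ 43, interest score 19 + 11 + 14 + 16 = 60.
ML + Crypto + HCI + Networks: credit hours 7 + 11 + 3 + 14 = 35 ≤ 43, interest score 19 + 10 + 14 + 16 = 59.
Best is ML, Vision, HCI, and Networks with total interest score 60.

60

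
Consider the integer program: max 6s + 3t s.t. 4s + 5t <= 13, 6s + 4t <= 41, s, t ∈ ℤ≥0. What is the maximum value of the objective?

The continuous relaxation peaks at (3.25, 0) with value 19.50; rounding to a feasible lattice point costs some objective.
(s,t)=(3,0): 4·3+5·0=12≤13, 6·3+4·0=18≤41, objective 18.
(s,t)=(2,1): 4·2+5·1=13≤13, 6·2+4·1=16≤41, objective 15.
(s,t)=(2,0): 4·2+5·0=8≤13, 6·2+4·0=12≤41, objective 12.
No feasible integer point exceeds 18.

18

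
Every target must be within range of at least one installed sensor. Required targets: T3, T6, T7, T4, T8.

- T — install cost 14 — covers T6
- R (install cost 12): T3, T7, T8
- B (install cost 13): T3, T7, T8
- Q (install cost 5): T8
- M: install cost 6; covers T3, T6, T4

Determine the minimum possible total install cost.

18

This is a weighted set-cover instance.
The greedy cost-per-new-target heuristic would pick M, Q, and R for 23, but a cheaper cover exists.
Choose R and M: together they cover T3, T6, T7, T4, T8 — every target.
Total install cost: 12 + 6 = 18.
No cover costs less than 18.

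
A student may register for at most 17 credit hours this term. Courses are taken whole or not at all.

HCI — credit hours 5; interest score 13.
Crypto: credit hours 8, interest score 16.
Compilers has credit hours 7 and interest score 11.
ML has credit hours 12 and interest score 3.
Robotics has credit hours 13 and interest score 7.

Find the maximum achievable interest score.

This is a 0-1 knapsack instance.
Allowing fractional choices, the relaxed optimum would be about 35.3, but courses are indivisible.
Crypto + Compilers: credit hours 8 + 7 = 15 ≤ 17, interest score 16 + 11 = 27.
HCI + Crypto: credit hours 5 + 8 = 13 ≤ 17, interest score 13 + 16 = 29.
Best is HCI and Crypto with total interest score 29.

29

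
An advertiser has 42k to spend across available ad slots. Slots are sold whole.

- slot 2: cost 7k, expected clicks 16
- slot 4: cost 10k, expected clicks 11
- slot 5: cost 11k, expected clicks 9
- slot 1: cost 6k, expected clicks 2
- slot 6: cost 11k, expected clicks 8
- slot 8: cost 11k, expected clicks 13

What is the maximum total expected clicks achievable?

49

Treat it as a binary knapsack problem.
Allowing fractional choices, the relaxed optimum would be about 51.2, but ad slots are indivisible.
slot 2 + slot 4 + slot 6 + slot 8: cost 7 + 10 + 11 + 11 = 39 ≤ 42, expected clicks 16 + 11 + 8 + 13 = 48.
slot 2 + slot 5 + slot 6 + slot 8: cost 7 + 11 + 11 + 11 = 40 ≤ 42, expected clicks 16 + 9 + 8 + 13 = 46.
slot 2 + slot 4 + slot 5 + slot 8: cost 7 + 10 + 11 + 11 = 39 ≤ 42, expected clicks 16 + 11 + 9 + 13 = 49.
Best is slot 2, slot 4, slot 5, and slot 8 with total expected clicks 49.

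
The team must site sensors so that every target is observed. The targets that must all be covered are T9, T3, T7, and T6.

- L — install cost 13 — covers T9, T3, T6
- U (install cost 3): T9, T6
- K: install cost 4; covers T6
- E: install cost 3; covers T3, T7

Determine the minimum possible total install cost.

This is an integer covering problem.
Choose U and E: together they cover T9, T3, T7, T6 — every target.
Total install cost: 3 + 3 = 6.
No cover costs less than 6.

6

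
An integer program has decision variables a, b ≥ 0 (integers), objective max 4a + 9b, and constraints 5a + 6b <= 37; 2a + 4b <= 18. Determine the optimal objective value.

The continuous relaxation peaks at (0, 4.5) with value 40.50; rounding to a feasible lattice point costs some objective.
(a,b)=(1,4) is feasible, giving 40.
(a,b)=(0,4) is feasible, giving 36.
Maximum is 40 at (a,b)=(1,4).

40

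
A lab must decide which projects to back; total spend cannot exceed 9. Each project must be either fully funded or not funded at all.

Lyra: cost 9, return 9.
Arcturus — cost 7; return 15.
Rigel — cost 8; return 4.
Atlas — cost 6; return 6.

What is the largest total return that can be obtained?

Atlas: cost 6 ≤ 9, return 6.
Lyra: cost 9 ≤ 9, return 9.
Arcturus: cost 7 ≤ 9, return 15.
Best is Arcturus with total return 15.

15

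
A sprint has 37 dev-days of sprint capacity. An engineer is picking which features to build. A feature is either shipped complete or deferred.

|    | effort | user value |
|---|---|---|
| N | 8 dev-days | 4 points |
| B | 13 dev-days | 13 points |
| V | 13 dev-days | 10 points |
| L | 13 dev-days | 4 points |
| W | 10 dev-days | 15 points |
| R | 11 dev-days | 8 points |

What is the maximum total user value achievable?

38

This is a 0-1 knapsack instance.
Take B, V, and W: effort 13 + 13 + 10 = 36 ≤ 37, user value 13 + 10 + 15 = 38.
No other feasible combination does better.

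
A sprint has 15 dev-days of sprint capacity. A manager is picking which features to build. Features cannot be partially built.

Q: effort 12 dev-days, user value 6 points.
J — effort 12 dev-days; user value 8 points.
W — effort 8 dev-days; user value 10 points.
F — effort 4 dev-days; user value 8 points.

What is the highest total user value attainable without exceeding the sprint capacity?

18

Allowing fractional choices, the relaxed optimum would be about 20.0, but features are indivisible.
W: effort 8 ≤ 15, user value 10.
W + F: effort 8 + 4 = 12 ≤ 15, user value 10 + 8 = 18.
Best is W and F with total user value 18.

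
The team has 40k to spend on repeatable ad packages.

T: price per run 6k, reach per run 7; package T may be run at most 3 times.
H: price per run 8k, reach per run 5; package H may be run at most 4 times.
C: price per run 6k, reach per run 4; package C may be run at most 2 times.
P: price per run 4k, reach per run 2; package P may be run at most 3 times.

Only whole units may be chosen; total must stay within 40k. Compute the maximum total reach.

35

This is a bounded integer knapsack.
Take 3×T, 2×H, and 1×C: price 40 ≤ 40, reach 3·7 + 2·5 + 1·4 = 35.
T has the best ratio (7/6) and is taken to its limit of 3; remaining capacity is filled optimally with the others.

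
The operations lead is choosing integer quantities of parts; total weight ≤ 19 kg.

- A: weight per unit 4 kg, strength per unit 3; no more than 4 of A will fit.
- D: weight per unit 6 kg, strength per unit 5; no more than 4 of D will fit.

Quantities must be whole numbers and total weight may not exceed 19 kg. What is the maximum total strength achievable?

3×A and 1×D: weight 18 ≤ 19, strength 3·3 + 1·5 = 14.
3×D: weight 18 ≤ 19, strength 3·5 = 15.
Best is 15.

15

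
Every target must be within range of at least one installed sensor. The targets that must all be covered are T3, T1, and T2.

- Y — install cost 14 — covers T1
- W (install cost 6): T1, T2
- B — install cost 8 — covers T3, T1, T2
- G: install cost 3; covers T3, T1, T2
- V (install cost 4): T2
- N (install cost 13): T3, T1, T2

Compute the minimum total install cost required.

3

This is a weighted set-cover instance.
G alone covers T3, T1, T2 — every target.
Total install cost: 3.
No cover costs less than 3.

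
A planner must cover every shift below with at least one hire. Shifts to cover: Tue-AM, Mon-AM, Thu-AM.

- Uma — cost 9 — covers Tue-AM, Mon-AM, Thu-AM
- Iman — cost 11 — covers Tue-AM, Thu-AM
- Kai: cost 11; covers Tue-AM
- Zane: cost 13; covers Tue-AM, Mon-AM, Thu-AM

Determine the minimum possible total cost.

9

Uma alone covers Tue-AM, Mon-AM, Thu-AM — every shift.
Total cost: 9.
No cover costs less than 9.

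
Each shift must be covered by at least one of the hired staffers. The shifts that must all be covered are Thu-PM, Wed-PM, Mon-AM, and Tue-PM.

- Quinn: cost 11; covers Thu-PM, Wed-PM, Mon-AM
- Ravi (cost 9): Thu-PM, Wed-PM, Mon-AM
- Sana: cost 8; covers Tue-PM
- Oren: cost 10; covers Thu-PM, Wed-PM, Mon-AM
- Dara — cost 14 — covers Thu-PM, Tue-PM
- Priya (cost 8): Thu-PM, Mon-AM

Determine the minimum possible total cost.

17

Choose Ravi and Sana: together they cover Thu-PM, Wed-PM, Mon-AM, Tue-PM — every shift.
Total cost: 9 + 8 = 17.
No cover costs less than 17.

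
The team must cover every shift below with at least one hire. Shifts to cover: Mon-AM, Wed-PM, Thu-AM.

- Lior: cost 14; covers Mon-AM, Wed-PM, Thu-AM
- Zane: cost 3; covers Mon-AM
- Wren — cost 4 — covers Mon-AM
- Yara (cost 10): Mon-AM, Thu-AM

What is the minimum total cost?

This is a weighted set-cover instance.
The greedy cost-per-new-shift heuristic would pick Zane and Lior for 17, but a cheaper cover exists.
Lior alone covers Mon-AM, Wed-PM, Thu-AM — every shift.
Total cost: 14.
No cover costs less than 14.

14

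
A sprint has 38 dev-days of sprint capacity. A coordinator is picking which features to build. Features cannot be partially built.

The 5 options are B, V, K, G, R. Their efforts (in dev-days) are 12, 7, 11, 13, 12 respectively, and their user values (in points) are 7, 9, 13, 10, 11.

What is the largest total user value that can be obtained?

Treat it as a binary knapsack problem.
Allowing fractional choices, the relaxed optimum would be about 39.2, but features are indivisible.
V + K + G: effort 7 + 11 + 13 = 31 ≤ 38, user value 9 + 13 + 10 = 32.
K + G + R: effort 11 + 13 + 12 = 36 ≤ 38, user value 13 + 10 + 11 = 34.
V + K + R: effort 7 + 11 + 12 = 30 ≤ 38, user value 9 + 13 + 11 = 33.
Best is K, G, and R with total user value 34.

34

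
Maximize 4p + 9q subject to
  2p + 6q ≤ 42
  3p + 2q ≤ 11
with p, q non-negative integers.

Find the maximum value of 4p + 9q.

45

(p,q)=(0,5): 2·0+6·5=30≤42, 3·0+2·5=10≤11, objective 45.
(p,q)=(1,4): 2·1+6·4=26≤42, 3·1+2·4=11≤11, objective 40.
Maximum is 45 at (p,q)=(0,5).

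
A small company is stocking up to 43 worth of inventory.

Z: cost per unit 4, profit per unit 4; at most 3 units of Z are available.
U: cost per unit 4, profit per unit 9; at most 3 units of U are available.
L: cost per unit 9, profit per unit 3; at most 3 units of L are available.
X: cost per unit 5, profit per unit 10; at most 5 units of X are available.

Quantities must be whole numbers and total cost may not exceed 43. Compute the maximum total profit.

Take 1×Z, 3×U, and 5×X: cost 41 ≤ 43, profit 1·4 + 3·9 + 5·10 = 81.
U has the best ratio (9/4) and is taken to its limit of 3; remaining capacity is filled optimally with the others.

81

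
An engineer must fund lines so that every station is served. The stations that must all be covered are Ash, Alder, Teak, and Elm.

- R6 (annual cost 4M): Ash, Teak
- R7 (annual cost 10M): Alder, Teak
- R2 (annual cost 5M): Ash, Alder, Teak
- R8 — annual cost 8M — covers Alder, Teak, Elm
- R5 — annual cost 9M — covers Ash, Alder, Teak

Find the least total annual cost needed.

12

The greedy cost-per-new-station heuristic would pick R2 and R8 for 13, but a cheaper cover exists.
Choose R6 and R8: together they cover Ash, Alder, Teak, Elm — every station.
Total annual cost: 4 + 8 = 12.
No cover costs less than 12.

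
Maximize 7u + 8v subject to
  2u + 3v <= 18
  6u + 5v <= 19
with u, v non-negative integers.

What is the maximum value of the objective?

24

The continuous relaxation peaks at (0, 3.8) with value 30.40; rounding to a feasible lattice point costs some objective.
(u,v)=(0,3): 2·0+3·3=9≤18, 6·0+5·3=15≤19, objective 24.
(u,v)=(1,2): 2·1+3·2=8≤18, 6·1+5·2=16≤19, objective 23.
(u,v)=(0,2): 2·0+3·2=6≤18, 6·0+5·2=10≤19, objective 16.
The best lattice point is (0,3), giving 24.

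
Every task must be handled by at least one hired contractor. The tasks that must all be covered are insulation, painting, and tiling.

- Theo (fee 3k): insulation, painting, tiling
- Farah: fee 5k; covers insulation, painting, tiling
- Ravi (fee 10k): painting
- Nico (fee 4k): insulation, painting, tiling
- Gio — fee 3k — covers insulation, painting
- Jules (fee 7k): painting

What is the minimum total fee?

3

This is a weighted set-cover instance.
Theo alone covers insulation, painting, tiling — every task.
Total fee: 3.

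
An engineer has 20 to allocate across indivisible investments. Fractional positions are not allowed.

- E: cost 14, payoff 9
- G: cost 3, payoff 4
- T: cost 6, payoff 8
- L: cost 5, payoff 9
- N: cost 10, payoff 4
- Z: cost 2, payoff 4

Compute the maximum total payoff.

25

Treat it as a binary knapsack problem.
G + T + L + Z: cost 3 + 6 + 5 + 2 = 16 ≤ 20, payoff 4 + 8 + 9 + 4 = 25.
T + L + Z: cost 6 + 5 + 2 = 13 ≤ 20, payoff 8 + 9 + 4 = 21.
Best is G, T, L, and Z with total payoff 25.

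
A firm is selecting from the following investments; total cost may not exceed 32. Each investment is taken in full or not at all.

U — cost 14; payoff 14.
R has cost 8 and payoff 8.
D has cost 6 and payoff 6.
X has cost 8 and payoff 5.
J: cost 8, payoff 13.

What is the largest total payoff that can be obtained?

35

Treat it as a binary knapsack problem.
Take U, R, and J: cost 14 + 8 + 8 = 30 ≤ 32, payoff 14 + 8 + 13 = 35.
No other feasible combination does better.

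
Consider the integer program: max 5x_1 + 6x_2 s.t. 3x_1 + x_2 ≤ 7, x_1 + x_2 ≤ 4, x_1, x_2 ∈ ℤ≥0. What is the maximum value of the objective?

(x_1,x_2)=(0,4): 3·0+1·4=4≤7, 1·0+1·4=4≤4, objective 24.
(x_1,x_2)=(1,3): 3·1+1·3=6≤7, 1·1+1·3=4≤4, objective 23.
(x_1,x_2)=(0,3): 3·0+1·3=3≤7, 1·0+1·3=3≤4, objective 18.
The best lattice point is (0,4), giving 24.

24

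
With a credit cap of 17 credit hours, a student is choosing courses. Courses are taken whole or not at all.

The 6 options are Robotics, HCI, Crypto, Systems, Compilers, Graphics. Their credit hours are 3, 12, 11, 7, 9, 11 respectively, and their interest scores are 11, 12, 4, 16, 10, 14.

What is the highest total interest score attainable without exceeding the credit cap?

27

This is a 0-1 knapsack instance.
Allowing fractional choices, the relaxed optimum would be about 35.9, but courses are indivisible.
Robotics + Systems: credit hours 3 + 7 = 10 ≤ 17, interest score 11 + 16 = 27.
Systems + Compilers: credit hours 7 + 9 = 16 ≤ 17, interest score 16 + 10 = 26.
Best is Robotics and Systems with total interest score 27.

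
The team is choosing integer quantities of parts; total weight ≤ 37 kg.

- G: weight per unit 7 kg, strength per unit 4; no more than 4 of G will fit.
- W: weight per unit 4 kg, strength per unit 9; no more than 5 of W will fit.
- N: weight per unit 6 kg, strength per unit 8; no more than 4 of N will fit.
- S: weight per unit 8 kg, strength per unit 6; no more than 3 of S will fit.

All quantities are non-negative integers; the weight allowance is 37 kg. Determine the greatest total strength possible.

61

W has the best ratio (9/4); taking only W gives at most 5×9 = 45 (stopped by the supply cap of 5).
Mixing does better — 5×W and 2×N: weight 32 ≤ 37, strength 5·9 + 2·8 = 61.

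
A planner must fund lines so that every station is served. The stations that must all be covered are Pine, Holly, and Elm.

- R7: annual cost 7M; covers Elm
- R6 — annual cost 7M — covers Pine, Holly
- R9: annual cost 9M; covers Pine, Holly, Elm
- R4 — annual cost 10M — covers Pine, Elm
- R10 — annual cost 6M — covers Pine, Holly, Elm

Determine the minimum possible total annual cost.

This is an integer covering problem.
R10 alone covers Pine, Holly, Elm — every station.
Total annual cost: 6.
No cover costs less than 6.

6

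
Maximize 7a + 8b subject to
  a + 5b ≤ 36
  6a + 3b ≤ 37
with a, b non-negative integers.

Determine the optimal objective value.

69

(a,b)=(3,6): 1·3+5·6=33≤36, 6·3+3·6=36≤37, objective 69.
(a,b)=(1,7): 1·1+5·7=36≤36, 6·1+3·7=27≤37, objective 63.
(a,b)=(2,6): 1·2+5·6=32≤36, 6·2+3·6=30≤37, objective 62.
Maximum is 69 at (a,b)=(3,6).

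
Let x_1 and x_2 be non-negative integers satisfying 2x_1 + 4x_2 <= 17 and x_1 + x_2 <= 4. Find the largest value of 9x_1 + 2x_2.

36

(x_1,x_2)=(4,0) is feasible, giving 36.
(x_1,x_2)=(3,1) is feasible, giving 29.
(x_1,x_2)=(3,0) is feasible, giving 27.
Maximum is 36 at (x_1,x_2)=(4,0).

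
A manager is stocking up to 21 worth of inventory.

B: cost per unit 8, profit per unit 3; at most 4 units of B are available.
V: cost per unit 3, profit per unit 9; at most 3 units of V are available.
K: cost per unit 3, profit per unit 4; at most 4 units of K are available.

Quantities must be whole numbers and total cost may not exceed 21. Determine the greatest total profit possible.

43

3×V and 4×K: cost 21 ≤ 21, profit 3·9 + 4·4 = 43.
3×V and 3×K: cost 18 ≤ 21, profit 3·9 + 3·4 = 39.
Best is 43.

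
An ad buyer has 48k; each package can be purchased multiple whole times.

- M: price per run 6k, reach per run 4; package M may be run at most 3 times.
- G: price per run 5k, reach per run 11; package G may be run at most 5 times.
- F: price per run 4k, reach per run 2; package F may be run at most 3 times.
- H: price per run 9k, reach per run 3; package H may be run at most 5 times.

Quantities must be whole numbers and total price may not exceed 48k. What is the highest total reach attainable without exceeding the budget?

69

Take 3×M, 5×G, and 1×F: price 47 ≤ 48, reach 3·4 + 5·11 + 1·2 = 69.
G has the best ratio (11/5) and is taken to its limit of 5; remaining capacity is filled optimally with the others.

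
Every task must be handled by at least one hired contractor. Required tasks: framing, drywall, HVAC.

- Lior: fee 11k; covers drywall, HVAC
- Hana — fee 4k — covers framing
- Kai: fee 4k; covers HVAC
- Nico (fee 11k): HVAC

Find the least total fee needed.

This is a weighted set-cover instance.
Choose Lior and Hana: together they cover framing, drywall, HVAC — every task.
Total fee: 11 + 4 = 15.

15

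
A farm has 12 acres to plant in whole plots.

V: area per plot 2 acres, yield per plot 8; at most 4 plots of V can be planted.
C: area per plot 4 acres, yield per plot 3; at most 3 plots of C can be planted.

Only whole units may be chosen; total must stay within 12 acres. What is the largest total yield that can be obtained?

35

V has the best ratio (8/2); taking only V gives at most 4×8 = 32 (stopped by the supply cap of 4).
Mixing does better — 4×V and 1×C: area 12 ≤ 12, yield 4·8 + 1·3 = 35.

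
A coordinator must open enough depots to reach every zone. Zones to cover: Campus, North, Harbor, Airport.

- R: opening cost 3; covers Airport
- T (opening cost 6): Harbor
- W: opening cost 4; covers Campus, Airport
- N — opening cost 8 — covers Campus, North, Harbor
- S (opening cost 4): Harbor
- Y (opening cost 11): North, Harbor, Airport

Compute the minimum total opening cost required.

The greedy cost-per-new-zone heuristic would pick W and N for 12, but a cheaper cover exists.
Choose R and N: together they cover Campus, North, Harbor, Airport — every zone.
Total opening cost: 3 + 8 = 11.
No cover costs less than 11.

11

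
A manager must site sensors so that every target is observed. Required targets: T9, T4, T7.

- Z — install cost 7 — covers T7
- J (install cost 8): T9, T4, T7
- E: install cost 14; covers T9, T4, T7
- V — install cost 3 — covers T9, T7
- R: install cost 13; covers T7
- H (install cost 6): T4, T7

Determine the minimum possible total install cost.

The greedy cost-per-new-target heuristic would pick V and H for 9, but a cheaper cover exists.
J alone covers T9, T4, T7 — every target.
Total install cost: 8.
No cover costs less than 8.

8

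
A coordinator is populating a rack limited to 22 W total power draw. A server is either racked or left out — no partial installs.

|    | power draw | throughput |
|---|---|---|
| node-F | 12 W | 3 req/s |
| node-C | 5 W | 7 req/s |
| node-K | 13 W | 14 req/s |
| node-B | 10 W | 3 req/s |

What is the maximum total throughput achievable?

Take node-C and node-K: power draw 5 + 13 = 18 ≤ 22, throughput 7 + 14 = 21.
No other feasible combination does better.

21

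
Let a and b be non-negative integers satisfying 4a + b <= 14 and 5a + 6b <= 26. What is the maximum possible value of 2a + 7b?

28

The continuous relaxation peaks at (0, 4.33) with value 30.33; rounding to a feasible lattice point costs some objective.
(a,b)=(0,4): 4·0+1·4=4≤14, 5·0+6·4=24≤26, objective 28.
(a,b)=(1,3): 4·1+1·3=7≤14, 5·1+6·3=23≤26, objective 23.
(a,b)=(0,3): 4·0+1·3=3≤14, 5·0+6·3=18≤26, objective 21.
Maximum is 28 at (a,b)=(0,4).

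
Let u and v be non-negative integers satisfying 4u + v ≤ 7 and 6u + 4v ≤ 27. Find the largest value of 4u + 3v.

18

The continuous relaxation peaks at (0, 6.75) with value 20.25; rounding to a feasible lattice point costs some objective.
(u,v)=(0,6) is feasible, giving 18.
(u,v)=(0,5) is feasible, giving 15.
No feasible integer point exceeds 18.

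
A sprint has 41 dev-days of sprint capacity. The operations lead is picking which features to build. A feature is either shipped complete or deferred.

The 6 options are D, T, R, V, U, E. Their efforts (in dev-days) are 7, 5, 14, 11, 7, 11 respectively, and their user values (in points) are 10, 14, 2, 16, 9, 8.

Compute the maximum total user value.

This is an integer program with binary decision variables.
D + T + V + U + E: effort 7 + 5 + 11 + 7 + 11 = 41 ≤ 41, user value 10 + 14 + 16 + 9 + 8 = 57.
D + T + V + U: effort 7 + 5 + 11 + 7 = 30 ≤ 41, user value 10 + 14 + 16 + 9 = 49.
Best is D, T, V, U, and E with total user value 57.

57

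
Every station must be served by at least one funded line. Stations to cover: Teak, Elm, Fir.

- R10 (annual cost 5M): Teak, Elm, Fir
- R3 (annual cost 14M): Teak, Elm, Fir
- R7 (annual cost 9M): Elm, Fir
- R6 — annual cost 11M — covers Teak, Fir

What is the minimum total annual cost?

5

R10 alone covers Teak, Elm, Fir — every station.
Total annual cost: 5.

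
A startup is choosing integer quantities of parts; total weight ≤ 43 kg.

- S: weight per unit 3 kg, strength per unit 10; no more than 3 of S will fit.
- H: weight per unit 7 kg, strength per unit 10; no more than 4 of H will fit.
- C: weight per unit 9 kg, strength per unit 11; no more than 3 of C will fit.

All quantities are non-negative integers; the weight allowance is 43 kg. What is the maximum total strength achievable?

3×S, 2×H, and 2×C: weight 41 ≤ 43, strength 3·10 + 2·10 + 2·11 = 72.
3×S, 1×H, and 3×C: weight 43 ≤ 43, strength 3·10 + 1·10 + 3·11 = 73.
Best is 73.

73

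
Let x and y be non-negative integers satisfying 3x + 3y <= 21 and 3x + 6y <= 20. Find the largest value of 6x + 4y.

(x,y)=(6,0) is feasible, giving 36.
(x,y)=(5,0) is feasible, giving 30.
No feasible integer point exceeds 36.

36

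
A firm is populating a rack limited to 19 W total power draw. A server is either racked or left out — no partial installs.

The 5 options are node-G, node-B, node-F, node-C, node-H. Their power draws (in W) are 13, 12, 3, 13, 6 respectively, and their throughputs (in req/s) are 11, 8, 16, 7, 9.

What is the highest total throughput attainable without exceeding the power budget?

27

Allowing fractional choices, the relaxed optimum would be about 33.5, but servers are indivisible.
node-G + node-F: power draw 13 + 3 = 16 ≤ 19, throughput 11 + 16 = 27.
node-B + node-F: power draw 12 + 3 = 15 ≤ 19, throughput 8 + 16 = 24.
node-F + node-H: power draw 3 + 6 = 9 ≤ 19, throughput 16 + 9 = 25.
Best is node-G and node-F with total throughput 27.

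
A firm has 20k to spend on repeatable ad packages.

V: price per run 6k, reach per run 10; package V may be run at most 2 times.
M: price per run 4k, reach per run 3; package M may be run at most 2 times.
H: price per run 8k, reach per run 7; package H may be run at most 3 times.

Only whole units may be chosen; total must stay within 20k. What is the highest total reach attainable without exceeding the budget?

27

V has the best ratio (10/6); taking only V gives at most 2×10 = 20 (stopped by the supply cap of 2).
Mixing does better — 2×V and 1×H: price 20 ≤ 20, reach 2·10 + 1·7 = 27.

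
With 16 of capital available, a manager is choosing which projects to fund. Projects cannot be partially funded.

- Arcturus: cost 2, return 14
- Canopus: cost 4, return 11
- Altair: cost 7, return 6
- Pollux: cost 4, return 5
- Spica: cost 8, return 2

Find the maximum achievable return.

Arcturus + Canopus + Altair: cost 2 + 4 + 7 = 13 ≤ 16, return 14 + 11 + 6 = 31.
Arcturus + Canopus + Pollux: cost 2 + 4 + 4 = 10 ≤ 16, return 14 + 11 + 5 = 30.
Best is Arcturus, Canopus, and Altair with total return 31.

31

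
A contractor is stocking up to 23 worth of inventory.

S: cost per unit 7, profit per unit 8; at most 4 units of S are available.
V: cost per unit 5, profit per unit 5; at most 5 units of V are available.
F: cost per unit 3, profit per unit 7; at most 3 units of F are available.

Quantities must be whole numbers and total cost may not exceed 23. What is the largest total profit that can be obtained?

F has the best ratio (7/3); taking only F gives at most 3×7 = 21 (stopped by the supply cap of 3).
Mixing does better — 2×S and 3×F: cost 23 ≤ 23, profit 2·8 + 3·7 = 37.

37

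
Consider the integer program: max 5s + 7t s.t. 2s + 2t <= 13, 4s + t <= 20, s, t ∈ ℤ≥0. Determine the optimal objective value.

42

(s,t)=(0,6) is feasible, giving 42.
(s,t)=(1,5) is feasible, giving 40.
(s,t)=(0,5) is feasible, giving 35.
No feasible integer point exceeds 42.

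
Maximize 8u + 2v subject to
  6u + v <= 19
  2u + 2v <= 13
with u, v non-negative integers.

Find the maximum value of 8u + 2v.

26

(u,v)=(3,1): 6·3+1·1=19≤19, 2·3+2·1=8≤13, objective 26.
(u,v)=(2,4): 6·2+1·4=16≤19, 2·2+2·4=12≤13, objective 24.
(u,v)=(3,0): 6·3+1·0=18≤19, 2·3+2·0=6≤13, objective 24.
Maximum is 26 at (u,v)=(3,1).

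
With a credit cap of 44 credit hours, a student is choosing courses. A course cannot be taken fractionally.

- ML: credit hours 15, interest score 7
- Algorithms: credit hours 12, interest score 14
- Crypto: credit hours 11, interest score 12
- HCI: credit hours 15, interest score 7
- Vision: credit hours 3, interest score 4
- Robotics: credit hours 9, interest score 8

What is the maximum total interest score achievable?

Allowing fractional choices, the relaxed optimum would be about 42.2, but courses are indivisible.
ML + Algorithms + Crypto + Vision: credit hours 15 + 12 + 11 + 3 = 41 ≤ 44, interest score 7 + 14 + 12 + 4 = 37.
Algorithms + Crypto + Vision + Robotics: credit hours 12 + 11 + 3 + 9 = 35 ≤ 44, interest score 14 + 12 + 4 + 8 = 38.
Best is Algorithms, Crypto, Vision, and Robotics with total interest score 38.

38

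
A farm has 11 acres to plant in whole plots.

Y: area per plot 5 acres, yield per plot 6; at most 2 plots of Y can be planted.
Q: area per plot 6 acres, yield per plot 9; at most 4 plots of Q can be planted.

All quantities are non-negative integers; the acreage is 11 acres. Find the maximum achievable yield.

15

Take 1×Y and 1×Q: area 11 ≤ 11, yield 1·6 + 1·9 = 15.
No other integer combination yields more.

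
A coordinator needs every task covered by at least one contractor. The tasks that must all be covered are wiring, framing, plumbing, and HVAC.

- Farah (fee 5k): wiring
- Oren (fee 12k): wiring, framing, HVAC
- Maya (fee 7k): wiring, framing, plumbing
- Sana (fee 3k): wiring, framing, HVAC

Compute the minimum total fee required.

10

This is a weighted set-cover instance.
Choose Maya and Sana: together they cover wiring, framing, plumbing, HVAC — every task.
Total fee: 7 + 3 = 10.
No cover costs less than 10.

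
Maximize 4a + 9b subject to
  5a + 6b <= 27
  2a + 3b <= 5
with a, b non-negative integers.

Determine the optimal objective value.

The continuous relaxation peaks at (0, 1.67) with value 15.00; rounding to a feasible lattice point costs some objective.
(a,b)=(1,1): 5·1+6·1=11≤27, 2·1+3·1=5≤5, objective 13.
(a,b)=(0,1): 5·0+6·1=6≤27, 2·0+3·1=3≤5, objective 9.
(a,b)=(2,0): 5·2+6·0=10≤27, 2·2+3·0=4≤5, objective 8.
The best lattice point is (1,1), giving 13.

13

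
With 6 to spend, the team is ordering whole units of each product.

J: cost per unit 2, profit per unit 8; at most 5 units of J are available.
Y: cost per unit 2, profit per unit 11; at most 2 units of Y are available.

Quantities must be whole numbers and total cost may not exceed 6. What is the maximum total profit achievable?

30

Y has the best ratio (11/2); taking only Y gives at most 2×11 = 22 (stopped by the supply cap of 2).
Mixing does better — 1×J and 2×Y: cost 6 ≤ 6, profit 1·8 + 2·11 = 30.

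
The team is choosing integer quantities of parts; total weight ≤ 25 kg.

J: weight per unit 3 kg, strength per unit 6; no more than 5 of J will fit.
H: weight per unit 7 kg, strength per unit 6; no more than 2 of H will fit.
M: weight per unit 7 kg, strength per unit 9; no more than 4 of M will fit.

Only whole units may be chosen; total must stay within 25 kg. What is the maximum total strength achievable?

J has the best ratio (6/3); taking only J gives at most 5×6 = 30 (stopped by the supply cap of 5).
Mixing does better — 5×J and 1×M: weight 22 ≤ 25, strength 5·6 + 1·9 = 39.

39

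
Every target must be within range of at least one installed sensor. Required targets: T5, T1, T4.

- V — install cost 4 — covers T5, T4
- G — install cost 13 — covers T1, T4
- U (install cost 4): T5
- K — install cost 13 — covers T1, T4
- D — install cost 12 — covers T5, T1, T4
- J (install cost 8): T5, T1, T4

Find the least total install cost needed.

8

The greedy cost-per-new-target heuristic would pick V and J for 12, but a cheaper cover exists.
J alone covers T5, T1, T4 — every target.
Total install cost: 8.
No cover costs less than 8.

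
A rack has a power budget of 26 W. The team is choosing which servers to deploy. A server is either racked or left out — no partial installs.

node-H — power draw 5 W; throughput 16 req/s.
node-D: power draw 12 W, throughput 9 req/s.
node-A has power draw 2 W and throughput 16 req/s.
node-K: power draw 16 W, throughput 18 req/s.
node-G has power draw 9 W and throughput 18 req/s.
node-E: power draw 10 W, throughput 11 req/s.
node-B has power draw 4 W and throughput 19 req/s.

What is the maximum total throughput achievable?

This is a 0-1 knapsack instance.
Take node-H, node-A, node-G, and node-B: power draw 5 + 2 + 9 + 4 = 20 ≤ 26, throughput 16 + 16 + 18 + 19 = 69.
No other feasible combination does better.

69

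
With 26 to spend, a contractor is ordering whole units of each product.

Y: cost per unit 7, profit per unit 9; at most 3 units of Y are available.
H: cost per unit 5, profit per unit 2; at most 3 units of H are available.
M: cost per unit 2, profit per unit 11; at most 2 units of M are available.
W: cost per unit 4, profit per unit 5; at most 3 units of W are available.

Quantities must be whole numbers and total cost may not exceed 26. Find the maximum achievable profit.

This is a bounded integer knapsack.
3×Y and 2×M: cost 25 ≤ 26, profit 3·9 + 2·11 = 49.
2×Y, 2×M, and 2×W: cost 26 ≤ 26, profit 2·9 + 2·11 + 2·5 = 50.
Best is 50.

50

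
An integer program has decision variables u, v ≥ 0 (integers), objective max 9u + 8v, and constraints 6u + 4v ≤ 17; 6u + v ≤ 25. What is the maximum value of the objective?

Relaxing integrality, the LP optimum is 34.00 at (u,v) = (0, 4.25), which is not an integer point.
(u,v)=(0,4): 6·0+4·4=16≤17, 6·0+1·4=4≤25, objective 32.
(u,v)=(0,3): 6·0+4·3=12≤17, 6·0+1·3=3≤25, objective 24.
The best lattice point is (0,4), giving 32.

32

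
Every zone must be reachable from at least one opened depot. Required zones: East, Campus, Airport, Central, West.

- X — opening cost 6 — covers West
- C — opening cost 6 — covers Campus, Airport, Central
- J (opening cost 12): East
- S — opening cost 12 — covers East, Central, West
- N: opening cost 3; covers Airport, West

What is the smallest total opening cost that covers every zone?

The greedy cost-per-new-zone heuristic would pick N, C, and J for 21, but a cheaper cover exists.
Choose C and S: together they cover East, Campus, Airport, Central, West — every zone.
Total opening cost: 6 + 12 = 18.
No cover costs less than 18.

18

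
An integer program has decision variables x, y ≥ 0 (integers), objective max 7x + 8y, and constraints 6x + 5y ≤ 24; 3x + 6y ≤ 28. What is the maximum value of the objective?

(x,y)=(0,4): 6·0+5·4=20≤24, 3·0+6·4=24≤28, objective 32.
(x,y)=(1,3): 6·1+5·3=21≤24, 3·1+6·3=21≤28, objective 31.
Maximum is 32 at (x,y)=(0,4).

32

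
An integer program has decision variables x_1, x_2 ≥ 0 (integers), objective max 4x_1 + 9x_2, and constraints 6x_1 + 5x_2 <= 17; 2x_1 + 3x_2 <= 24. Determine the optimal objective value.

27

The continuous relaxation peaks at (0, 3.4) with value 30.60; rounding to a feasible lattice point costs some objective.
(x_1,x_2)=(0,3): 6·0+5·3=15≤17, 2·0+3·3=9≤24, objective 27.
(x_1,x_2)=(1,2): 6·1+5·2=16≤17, 2·1+3·2=8≤24, objective 22.
(x_1,x_2)=(0,2): 6·0+5·2=10≤17, 2·0+3·2=6≤24, objective 18.
Maximum is 27 at (x_1,x_2)=(0,3).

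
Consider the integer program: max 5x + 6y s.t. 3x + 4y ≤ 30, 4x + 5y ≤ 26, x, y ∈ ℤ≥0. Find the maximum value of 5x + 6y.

32

(x,y)=(4,2): 3·4+4·2=20≤30, 4·4+5·2=26≤26, objective 32.
(x,y)=(5,1): 3·5+4·1=19≤30, 4·5+5·1=25≤26, objective 31.
No feasible integer point exceeds 32.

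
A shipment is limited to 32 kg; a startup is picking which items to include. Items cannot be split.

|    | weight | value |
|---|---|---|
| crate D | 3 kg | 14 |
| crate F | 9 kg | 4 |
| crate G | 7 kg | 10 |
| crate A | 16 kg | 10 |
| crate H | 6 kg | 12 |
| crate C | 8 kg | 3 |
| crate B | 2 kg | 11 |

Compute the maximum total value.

Allowing fractional choices, the relaxed optimum would be about 55.8, but items are indivisible.
crate D + crate G + crate H + crate B: weight 3 + 7 + 6 + 2 = 18 ≤ 32, value 14 + 10 + 12 + 11 = 47.
crate D + crate F + crate G + crate H + crate B: weight 3 + 9 + 7 + 6 + 2 = 27 ≤ 32, value 14 + 4 + 10 + 12 + 11 = 51.
crate D + crate G + crate H + crate C + crate B: weight 3 + 7 + 6 + 8 + 2 = 26 ≤ 32, value 14 + 10 + 12 + 3 + 11 = 50.
Best is crate D, crate F, crate G, crate H, and crate B with total value 51.

51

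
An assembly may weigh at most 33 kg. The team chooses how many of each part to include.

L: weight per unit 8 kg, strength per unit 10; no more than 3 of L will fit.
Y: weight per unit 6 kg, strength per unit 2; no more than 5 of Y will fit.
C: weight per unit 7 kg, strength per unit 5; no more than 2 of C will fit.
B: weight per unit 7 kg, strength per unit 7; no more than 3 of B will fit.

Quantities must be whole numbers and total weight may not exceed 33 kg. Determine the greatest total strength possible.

37

This is a bounded integer knapsack.
L has the best ratio (10/8); taking only L gives at most 3×10 = 30 (stopped by the supply cap of 3).
Mixing does better — 3×L and 1×B: weight 31 ≤ 33, strength 3·10 + 1·7 = 37.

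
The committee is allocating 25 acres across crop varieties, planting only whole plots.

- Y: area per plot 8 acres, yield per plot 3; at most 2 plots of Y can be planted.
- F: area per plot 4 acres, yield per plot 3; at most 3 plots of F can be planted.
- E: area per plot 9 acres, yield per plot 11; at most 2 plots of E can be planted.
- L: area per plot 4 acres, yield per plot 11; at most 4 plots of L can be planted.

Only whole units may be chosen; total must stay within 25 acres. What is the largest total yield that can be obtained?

55

L has the best ratio (11/4); taking only L gives at most 4×11 = 44 (stopped by the supply cap of 4).
Mixing does better — 1×E and 4×L: area 25 ≤ 25, yield 1·11 + 4·11 = 55.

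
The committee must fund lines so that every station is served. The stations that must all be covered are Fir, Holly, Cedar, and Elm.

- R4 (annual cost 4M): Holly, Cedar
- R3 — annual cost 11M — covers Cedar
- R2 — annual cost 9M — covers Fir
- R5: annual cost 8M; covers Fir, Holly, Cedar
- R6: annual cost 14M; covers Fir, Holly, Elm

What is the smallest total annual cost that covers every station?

18

Choose R4 and R6: together they cover Fir, Holly, Cedar, Elm — every station.
Total annual cost: 4 + 14 = 18.
No cover costs less than 18.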